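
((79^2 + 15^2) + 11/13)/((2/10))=32334.23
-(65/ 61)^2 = -1.14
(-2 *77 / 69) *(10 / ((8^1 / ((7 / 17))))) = -2695 / 2346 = -1.15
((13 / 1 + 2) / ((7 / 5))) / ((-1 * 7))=-75 / 49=-1.53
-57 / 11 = -5.18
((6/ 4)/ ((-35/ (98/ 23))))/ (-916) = 21/ 105340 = 0.00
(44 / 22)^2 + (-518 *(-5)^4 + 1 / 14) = -4532443 / 14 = -323745.93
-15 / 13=-1.15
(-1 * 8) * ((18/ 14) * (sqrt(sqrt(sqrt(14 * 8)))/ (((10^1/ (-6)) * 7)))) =216 * sqrt(2) * 7^(1/ 8)/ 245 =1.59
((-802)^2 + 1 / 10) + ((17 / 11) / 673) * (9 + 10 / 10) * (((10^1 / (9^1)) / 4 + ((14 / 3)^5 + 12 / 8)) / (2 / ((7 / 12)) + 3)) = 104138346806081 / 161903610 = 643212.01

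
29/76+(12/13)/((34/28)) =19177/16796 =1.14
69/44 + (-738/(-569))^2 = 46303845/14245484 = 3.25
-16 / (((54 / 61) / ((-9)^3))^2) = -10850436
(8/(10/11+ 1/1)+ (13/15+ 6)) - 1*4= 247/35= 7.06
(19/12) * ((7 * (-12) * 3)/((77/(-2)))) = 114/11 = 10.36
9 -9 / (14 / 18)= -18 / 7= -2.57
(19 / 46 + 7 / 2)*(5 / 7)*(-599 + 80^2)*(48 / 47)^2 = 6014476800 / 355649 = 16911.27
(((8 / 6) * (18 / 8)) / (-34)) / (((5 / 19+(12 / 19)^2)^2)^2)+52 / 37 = 3883470179737 / 4104613270378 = 0.95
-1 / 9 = -0.11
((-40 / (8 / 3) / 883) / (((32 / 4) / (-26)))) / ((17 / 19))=3705 / 60044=0.06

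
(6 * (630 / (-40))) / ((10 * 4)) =-189 / 80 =-2.36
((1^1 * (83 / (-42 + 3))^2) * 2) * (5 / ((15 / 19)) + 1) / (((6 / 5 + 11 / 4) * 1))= 6062320 / 360477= 16.82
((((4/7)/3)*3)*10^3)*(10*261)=10440000/7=1491428.57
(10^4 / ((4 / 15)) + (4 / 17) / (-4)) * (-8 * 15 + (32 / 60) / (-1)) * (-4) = 4610392768 / 255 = 18079971.64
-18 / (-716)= 9 / 358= 0.03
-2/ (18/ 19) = -19/ 9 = -2.11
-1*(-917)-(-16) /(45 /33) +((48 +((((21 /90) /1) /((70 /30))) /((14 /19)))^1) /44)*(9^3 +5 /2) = 165983 /96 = 1728.99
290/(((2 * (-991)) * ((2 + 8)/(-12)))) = 0.18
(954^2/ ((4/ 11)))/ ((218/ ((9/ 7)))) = 22525371/ 1526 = 14761.06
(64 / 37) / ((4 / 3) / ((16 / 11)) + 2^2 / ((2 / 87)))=768 / 77663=0.01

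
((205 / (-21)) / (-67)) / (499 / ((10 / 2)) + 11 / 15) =0.00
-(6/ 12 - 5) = 9/ 2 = 4.50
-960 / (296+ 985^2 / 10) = -640 / 64879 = -0.01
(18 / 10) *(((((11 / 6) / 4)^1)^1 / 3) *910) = 1001 / 4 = 250.25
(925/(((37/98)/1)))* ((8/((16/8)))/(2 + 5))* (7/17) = 9800/17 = 576.47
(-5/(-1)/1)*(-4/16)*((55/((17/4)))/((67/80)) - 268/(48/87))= 10713385/18224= 587.87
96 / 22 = 4.36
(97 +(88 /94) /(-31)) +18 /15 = 715167 /7285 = 98.17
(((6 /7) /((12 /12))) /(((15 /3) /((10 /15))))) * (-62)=-248 /35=-7.09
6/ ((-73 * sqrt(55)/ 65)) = -78 * sqrt(55)/ 803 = -0.72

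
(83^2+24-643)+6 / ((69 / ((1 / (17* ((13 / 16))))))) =31870442 / 5083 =6270.01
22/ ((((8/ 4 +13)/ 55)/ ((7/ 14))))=121/ 3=40.33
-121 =-121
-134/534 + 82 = 81.75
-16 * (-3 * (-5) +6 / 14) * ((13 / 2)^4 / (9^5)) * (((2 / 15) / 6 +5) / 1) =-25819144 / 688905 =-37.48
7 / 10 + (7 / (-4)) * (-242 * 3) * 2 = 25417 / 10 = 2541.70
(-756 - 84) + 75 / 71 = -59565 / 71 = -838.94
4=4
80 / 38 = 40 / 19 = 2.11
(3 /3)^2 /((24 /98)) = 49 /12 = 4.08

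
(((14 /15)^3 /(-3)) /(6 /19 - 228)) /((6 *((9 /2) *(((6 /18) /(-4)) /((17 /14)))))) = -18088 /28157625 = -0.00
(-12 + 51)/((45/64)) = 832/15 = 55.47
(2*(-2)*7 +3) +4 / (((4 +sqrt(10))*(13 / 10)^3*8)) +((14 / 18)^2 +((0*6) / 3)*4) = -24.36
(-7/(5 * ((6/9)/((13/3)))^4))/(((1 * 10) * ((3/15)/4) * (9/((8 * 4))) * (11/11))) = -799708/45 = -17771.29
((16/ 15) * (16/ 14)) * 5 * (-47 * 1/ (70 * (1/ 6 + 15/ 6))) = -376/ 245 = -1.53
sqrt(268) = 2 * sqrt(67) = 16.37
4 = 4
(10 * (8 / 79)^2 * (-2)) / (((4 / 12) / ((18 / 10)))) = -1.11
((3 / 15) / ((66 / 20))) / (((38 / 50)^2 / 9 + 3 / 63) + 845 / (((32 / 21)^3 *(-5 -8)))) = -860160000 / 259139398529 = -0.00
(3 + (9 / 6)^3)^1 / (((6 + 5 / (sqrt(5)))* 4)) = 153 / 496 - 51* sqrt(5) / 992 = 0.19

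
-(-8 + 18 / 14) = 47 / 7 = 6.71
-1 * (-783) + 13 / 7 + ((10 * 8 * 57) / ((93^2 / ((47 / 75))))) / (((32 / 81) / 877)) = 102136483 / 67270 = 1518.31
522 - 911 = -389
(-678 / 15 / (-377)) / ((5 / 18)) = 4068 / 9425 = 0.43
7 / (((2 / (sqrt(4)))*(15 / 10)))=14 / 3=4.67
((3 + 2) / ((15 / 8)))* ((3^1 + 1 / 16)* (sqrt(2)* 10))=245* sqrt(2) / 3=115.49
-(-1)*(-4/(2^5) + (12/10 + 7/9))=667/360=1.85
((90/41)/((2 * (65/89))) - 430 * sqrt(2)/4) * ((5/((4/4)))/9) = 445/533 - 1075 * sqrt(2)/18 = -83.63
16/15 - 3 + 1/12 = -37/20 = -1.85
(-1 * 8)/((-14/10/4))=160/7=22.86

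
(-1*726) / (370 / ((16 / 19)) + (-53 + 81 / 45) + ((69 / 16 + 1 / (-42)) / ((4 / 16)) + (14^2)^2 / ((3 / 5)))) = -67760 / 6013653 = -0.01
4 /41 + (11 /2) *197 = 88855 /82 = 1083.60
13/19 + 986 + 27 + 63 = 20457/19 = 1076.68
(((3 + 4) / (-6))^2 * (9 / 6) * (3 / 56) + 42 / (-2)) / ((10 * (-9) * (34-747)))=-1337 / 4106880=-0.00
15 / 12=5 / 4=1.25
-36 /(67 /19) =-684 /67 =-10.21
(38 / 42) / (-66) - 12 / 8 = -1049 / 693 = -1.51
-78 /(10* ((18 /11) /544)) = -38896 /15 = -2593.07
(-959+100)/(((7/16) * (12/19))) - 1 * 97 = -67321/21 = -3205.76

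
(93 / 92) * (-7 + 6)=-93 / 92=-1.01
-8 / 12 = -2 / 3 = -0.67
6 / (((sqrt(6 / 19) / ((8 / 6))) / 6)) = 8 * sqrt(114) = 85.42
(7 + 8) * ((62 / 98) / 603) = 155 / 9849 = 0.02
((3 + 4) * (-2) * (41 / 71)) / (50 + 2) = -0.16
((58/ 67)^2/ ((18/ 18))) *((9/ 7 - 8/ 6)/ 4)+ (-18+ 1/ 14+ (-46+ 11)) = -9980729/ 188538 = -52.94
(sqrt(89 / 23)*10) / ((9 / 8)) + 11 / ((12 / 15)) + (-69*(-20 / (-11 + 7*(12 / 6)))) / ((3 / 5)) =80*sqrt(2047) / 207 + 9365 / 12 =797.90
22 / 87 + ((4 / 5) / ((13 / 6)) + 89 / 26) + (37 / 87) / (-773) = 35360713 / 8742630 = 4.04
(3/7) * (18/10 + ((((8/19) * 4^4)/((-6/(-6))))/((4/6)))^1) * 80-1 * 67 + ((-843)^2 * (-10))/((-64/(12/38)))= 86403377/2128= 40603.09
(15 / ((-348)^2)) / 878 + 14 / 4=124050869 / 35443104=3.50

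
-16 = -16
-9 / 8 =-1.12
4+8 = 12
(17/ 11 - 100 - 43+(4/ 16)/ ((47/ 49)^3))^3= -268211602606638165413963597/ 95332010220786104128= -2813447.47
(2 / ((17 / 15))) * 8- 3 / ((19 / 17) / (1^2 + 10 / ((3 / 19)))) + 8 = -48633 / 323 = -150.57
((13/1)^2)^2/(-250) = -28561/250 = -114.24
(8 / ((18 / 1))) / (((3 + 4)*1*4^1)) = 1 / 63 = 0.02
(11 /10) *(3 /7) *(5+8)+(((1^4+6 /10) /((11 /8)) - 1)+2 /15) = 14843 /2310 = 6.43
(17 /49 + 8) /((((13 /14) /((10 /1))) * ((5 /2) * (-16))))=-2.25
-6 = -6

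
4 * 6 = 24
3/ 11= 0.27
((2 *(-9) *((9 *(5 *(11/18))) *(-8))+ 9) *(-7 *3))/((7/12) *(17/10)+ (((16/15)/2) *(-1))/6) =-92325.05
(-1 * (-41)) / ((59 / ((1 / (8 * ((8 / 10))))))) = 205 / 1888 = 0.11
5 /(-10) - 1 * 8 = -17 /2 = -8.50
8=8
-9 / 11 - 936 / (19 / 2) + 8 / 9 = -185195 / 1881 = -98.46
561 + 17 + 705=1283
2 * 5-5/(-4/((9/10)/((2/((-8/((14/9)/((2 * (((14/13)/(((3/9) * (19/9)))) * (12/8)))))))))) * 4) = 13199/1976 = 6.68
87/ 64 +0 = 87/ 64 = 1.36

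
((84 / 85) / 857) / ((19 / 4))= 336 / 1384055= 0.00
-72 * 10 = -720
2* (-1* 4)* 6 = -48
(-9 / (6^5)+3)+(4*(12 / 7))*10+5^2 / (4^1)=470657 / 6048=77.82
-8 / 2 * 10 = -40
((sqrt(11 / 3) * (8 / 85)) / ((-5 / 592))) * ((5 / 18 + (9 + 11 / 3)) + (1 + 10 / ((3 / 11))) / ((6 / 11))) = -388352 * sqrt(33) / 1275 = -1749.74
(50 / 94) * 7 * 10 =1750 / 47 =37.23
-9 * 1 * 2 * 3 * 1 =-54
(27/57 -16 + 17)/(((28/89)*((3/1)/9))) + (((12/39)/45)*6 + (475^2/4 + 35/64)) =13378521563/237120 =56420.89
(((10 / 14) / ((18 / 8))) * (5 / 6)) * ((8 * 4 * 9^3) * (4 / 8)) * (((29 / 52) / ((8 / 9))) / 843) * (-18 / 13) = -1057050 / 332423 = -3.18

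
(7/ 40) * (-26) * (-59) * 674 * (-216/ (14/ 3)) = -41873598/ 5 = -8374719.60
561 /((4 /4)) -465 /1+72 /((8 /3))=123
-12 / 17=-0.71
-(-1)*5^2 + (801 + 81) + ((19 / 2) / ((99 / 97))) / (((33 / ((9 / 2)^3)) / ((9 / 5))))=9227609 / 9680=953.27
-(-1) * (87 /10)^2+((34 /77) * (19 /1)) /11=6475543 /84700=76.45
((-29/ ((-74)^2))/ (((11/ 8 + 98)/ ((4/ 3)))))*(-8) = 0.00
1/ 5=0.20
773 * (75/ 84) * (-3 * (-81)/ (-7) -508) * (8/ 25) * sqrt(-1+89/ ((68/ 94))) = -8809881 * sqrt(15674)/ 833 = -1324082.24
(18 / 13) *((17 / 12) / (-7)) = -51 / 182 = -0.28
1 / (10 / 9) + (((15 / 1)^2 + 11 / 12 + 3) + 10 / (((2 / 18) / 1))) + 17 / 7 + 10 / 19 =2575717 / 7980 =322.77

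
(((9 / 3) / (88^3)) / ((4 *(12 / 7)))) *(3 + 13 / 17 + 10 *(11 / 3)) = 7217 / 278040576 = 0.00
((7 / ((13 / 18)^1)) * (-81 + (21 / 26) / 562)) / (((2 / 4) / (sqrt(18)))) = -223691139 * sqrt(2) / 47489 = -6661.48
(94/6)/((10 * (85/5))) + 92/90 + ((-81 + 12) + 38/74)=-67.37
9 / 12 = 3 / 4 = 0.75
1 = 1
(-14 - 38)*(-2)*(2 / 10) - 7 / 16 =1629 / 80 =20.36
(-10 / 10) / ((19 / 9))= -9 / 19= -0.47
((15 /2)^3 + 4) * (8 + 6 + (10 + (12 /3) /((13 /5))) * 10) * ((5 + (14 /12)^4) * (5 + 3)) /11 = 25446613847 /92664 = 274611.65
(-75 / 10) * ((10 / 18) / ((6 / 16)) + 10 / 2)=-875 / 18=-48.61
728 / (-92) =-7.91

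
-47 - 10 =-57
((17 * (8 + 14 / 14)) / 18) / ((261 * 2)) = 17 / 1044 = 0.02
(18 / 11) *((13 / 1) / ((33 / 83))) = 6474 / 121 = 53.50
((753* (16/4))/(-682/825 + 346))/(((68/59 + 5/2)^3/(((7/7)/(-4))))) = -11598779025/259083838876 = -0.04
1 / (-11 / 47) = -47 / 11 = -4.27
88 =88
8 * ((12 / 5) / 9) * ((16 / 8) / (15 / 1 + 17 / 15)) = 32 / 121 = 0.26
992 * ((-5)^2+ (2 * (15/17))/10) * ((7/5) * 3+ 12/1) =34390656/85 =404595.95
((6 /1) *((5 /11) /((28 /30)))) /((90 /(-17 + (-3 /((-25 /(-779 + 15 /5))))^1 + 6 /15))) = -2743 /770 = -3.56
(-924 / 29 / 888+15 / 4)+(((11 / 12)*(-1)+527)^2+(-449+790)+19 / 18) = 14272244767 / 51504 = 277109.44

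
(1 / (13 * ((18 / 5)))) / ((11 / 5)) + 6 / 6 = 2599 / 2574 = 1.01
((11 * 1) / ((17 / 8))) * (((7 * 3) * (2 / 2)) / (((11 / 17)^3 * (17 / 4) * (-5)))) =-18.88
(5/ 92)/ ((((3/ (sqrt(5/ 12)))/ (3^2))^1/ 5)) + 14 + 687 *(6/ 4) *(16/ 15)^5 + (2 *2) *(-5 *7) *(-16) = 25 *sqrt(15)/ 184 + 310243202/ 84375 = 3677.48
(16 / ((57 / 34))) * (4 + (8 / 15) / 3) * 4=409088 / 2565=159.49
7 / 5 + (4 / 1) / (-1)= -13 / 5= -2.60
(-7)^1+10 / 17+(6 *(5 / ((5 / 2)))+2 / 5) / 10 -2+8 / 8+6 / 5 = -2113 / 425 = -4.97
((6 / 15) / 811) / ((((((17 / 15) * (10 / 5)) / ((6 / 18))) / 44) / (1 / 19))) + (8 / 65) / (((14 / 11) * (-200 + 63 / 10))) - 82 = -3786256191098 / 46173669451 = -82.00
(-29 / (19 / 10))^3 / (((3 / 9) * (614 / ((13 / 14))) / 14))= -225.85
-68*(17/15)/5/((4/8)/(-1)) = 2312/75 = 30.83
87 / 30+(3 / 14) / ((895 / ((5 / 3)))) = 2.90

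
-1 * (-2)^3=8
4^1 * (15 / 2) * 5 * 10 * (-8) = -12000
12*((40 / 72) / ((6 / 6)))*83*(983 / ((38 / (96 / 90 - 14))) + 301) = -3175912 / 171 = -18572.58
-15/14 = -1.07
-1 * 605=-605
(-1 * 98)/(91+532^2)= -14/40445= -0.00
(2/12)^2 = 1/36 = 0.03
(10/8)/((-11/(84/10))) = -21/22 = -0.95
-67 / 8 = -8.38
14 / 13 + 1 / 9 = 139 / 117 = 1.19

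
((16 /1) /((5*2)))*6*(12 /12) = 48 /5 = 9.60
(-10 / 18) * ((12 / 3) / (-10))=2 / 9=0.22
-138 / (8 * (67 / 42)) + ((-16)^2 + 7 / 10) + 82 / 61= 5052162 / 20435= 247.23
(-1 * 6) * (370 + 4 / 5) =-11124 / 5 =-2224.80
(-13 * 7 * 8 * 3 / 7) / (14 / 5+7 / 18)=-28080 / 287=-97.84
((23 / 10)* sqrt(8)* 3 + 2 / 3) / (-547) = -69* sqrt(2) / 2735- 2 / 1641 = -0.04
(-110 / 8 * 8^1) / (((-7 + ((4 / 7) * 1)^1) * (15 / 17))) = 2618 / 135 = 19.39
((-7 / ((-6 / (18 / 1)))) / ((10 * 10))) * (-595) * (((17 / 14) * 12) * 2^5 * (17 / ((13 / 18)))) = -89141472 / 65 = -1371407.26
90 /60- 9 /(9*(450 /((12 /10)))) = 1123 /750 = 1.50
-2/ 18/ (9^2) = -1/ 729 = -0.00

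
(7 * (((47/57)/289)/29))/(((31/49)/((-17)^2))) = 16121/51243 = 0.31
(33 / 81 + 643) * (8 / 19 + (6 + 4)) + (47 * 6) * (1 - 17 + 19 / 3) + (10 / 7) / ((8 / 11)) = 6353591 / 1596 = 3980.95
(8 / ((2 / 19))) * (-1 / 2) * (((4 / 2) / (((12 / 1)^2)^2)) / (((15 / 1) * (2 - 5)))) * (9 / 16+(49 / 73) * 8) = 131651 / 272471040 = 0.00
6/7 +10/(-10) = -1/7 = -0.14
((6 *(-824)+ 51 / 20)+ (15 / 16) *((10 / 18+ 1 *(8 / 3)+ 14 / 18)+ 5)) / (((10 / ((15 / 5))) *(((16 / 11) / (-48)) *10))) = 39069459 / 8000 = 4883.68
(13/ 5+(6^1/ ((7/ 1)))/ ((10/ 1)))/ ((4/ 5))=47/ 14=3.36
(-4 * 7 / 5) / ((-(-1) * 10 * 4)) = -7 / 50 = -0.14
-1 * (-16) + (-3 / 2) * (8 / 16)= 61 / 4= 15.25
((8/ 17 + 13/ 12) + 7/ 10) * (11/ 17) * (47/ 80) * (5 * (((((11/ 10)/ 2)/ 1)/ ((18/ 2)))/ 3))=13074413/ 149817600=0.09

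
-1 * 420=-420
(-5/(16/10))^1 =-25/8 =-3.12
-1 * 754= -754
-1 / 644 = -0.00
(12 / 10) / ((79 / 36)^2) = 7776 / 31205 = 0.25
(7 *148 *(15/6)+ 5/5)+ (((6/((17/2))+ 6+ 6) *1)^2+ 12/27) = 2752.88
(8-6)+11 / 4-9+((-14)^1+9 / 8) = -17.12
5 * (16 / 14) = 40 / 7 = 5.71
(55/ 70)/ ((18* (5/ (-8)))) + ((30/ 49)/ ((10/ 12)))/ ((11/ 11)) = 1466/ 2205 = 0.66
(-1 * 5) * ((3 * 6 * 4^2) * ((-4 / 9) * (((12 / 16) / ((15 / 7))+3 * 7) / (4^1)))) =3416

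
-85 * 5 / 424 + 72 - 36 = 14839 / 424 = 35.00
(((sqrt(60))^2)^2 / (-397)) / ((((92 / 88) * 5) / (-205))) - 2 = 3228938 / 9131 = 353.62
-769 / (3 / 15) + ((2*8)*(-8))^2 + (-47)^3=-91284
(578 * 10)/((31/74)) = 427720/31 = 13797.42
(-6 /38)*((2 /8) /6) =-1 /152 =-0.01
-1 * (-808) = 808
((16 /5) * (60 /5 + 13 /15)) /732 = 772 /13725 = 0.06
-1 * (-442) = 442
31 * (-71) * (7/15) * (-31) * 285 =9074723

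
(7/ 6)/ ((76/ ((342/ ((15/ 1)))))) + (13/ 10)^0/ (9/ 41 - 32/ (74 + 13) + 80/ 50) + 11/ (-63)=0.86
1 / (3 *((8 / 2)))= 1 / 12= 0.08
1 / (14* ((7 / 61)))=61 / 98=0.62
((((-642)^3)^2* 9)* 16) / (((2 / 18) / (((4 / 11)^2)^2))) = 23230316949361551212544 / 14641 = 1586661904880920101.94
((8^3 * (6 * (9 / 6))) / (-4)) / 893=-1152 / 893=-1.29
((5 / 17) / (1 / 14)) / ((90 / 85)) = 35 / 9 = 3.89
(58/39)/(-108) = -29/2106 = -0.01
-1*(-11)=11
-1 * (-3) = 3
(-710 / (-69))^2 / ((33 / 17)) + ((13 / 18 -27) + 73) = 31820737 / 314226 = 101.27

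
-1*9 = -9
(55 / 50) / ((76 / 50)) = 55 / 76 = 0.72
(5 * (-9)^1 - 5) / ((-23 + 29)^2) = -25 / 18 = -1.39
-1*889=-889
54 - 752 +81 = -617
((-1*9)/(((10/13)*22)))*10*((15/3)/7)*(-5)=2925/154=18.99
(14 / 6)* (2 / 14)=1 / 3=0.33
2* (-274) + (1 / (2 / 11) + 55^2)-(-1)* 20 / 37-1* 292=162137 / 74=2191.04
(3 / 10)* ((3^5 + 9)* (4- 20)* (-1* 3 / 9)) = 403.20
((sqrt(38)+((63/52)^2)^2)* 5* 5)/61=393824025/446008576+25* sqrt(38)/61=3.41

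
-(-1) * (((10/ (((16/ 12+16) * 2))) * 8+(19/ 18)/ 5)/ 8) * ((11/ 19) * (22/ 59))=0.07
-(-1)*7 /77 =0.09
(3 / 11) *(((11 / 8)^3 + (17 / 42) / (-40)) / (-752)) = -0.00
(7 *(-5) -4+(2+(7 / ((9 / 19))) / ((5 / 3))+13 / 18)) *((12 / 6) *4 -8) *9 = 0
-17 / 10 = -1.70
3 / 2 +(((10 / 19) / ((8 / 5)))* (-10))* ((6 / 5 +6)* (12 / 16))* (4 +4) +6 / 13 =-69231 / 494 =-140.14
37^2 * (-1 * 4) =-5476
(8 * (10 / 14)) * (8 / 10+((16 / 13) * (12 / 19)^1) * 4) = 38624 / 1729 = 22.34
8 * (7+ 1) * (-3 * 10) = -1920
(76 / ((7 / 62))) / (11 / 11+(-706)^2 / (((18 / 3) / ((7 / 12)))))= 84816 / 6105967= 0.01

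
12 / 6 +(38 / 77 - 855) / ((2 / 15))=-986647 / 154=-6406.80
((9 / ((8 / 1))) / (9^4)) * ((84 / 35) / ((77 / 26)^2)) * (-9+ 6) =-338 / 2401245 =-0.00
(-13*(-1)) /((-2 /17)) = -221 /2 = -110.50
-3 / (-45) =1 / 15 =0.07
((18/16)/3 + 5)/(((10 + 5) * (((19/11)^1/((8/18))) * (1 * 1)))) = 473/5130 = 0.09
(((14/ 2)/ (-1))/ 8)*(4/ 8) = -7/ 16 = -0.44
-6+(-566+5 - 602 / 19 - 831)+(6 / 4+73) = -51497 / 38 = -1355.18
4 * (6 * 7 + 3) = 180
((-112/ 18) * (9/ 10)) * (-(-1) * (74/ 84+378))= -31826/ 15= -2121.73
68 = 68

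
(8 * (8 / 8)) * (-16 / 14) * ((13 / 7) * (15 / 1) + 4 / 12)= -37888 / 147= -257.74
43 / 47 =0.91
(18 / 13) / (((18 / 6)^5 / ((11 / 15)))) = 22 / 5265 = 0.00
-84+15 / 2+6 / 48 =-611 / 8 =-76.38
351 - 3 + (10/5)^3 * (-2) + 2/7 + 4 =2354/7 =336.29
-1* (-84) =84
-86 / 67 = -1.28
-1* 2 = -2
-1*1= -1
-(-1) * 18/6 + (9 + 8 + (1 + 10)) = 31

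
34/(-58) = -17/29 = -0.59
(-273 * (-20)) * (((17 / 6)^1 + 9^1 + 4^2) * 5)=759850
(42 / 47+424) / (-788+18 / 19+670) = -3.63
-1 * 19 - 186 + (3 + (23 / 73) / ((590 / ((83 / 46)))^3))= -202.00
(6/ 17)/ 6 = 1/ 17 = 0.06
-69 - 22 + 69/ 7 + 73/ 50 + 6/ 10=-79.08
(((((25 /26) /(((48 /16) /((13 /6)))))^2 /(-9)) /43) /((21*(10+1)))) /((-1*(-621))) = -625 /71948135952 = -0.00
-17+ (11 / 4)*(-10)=-89 / 2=-44.50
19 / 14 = 1.36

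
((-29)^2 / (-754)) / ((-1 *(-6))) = -29 / 156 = -0.19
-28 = -28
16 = 16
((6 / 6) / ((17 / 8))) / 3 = 8 / 51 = 0.16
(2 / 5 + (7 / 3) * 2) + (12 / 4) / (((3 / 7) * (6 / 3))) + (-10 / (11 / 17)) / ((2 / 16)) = -37973 / 330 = -115.07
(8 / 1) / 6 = 1.33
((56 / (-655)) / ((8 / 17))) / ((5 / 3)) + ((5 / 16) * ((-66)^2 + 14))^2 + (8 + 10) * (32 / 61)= 23844389320247 / 12785600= 1864940.97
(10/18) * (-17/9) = -85/81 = -1.05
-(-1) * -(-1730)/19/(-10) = -173/19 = -9.11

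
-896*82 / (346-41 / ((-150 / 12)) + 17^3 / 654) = -1201267200 / 5833553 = -205.92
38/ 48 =19/ 24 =0.79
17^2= 289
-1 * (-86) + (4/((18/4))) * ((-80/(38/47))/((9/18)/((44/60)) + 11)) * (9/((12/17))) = -146426/14649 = -10.00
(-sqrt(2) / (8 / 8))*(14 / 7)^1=-2*sqrt(2)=-2.83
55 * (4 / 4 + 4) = 275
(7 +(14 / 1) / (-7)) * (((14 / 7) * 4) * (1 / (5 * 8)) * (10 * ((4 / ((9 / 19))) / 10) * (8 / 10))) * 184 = 55936 / 45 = 1243.02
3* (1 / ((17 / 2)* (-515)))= -6 / 8755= -0.00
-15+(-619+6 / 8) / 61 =-6133 / 244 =-25.14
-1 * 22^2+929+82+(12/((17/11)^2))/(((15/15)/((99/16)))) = 645149/1156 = 558.09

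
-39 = -39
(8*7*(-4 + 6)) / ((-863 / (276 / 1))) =-30912 / 863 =-35.82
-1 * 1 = -1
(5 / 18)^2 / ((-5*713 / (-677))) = 0.01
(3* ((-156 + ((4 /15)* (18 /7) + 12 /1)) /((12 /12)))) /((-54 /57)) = 453.83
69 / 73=0.95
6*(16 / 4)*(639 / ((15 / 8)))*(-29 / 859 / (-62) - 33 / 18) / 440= -249492864 / 7322975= -34.07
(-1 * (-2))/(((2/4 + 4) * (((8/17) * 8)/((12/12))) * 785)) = 17/113040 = 0.00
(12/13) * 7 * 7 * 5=2940/13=226.15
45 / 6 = 15 / 2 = 7.50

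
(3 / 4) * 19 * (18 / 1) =513 / 2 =256.50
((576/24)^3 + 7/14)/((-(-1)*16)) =27649/32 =864.03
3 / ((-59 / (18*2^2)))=-216 / 59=-3.66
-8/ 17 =-0.47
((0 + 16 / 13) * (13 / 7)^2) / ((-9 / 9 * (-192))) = 13 / 588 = 0.02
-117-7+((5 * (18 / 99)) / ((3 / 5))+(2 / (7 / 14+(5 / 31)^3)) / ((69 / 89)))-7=-85931451 / 690943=-124.37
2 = 2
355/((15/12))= 284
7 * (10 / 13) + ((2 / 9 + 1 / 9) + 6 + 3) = 574 / 39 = 14.72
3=3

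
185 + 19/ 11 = 2054/ 11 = 186.73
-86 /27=-3.19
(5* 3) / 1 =15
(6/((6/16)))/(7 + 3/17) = 2.23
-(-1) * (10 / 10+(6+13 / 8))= 69 / 8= 8.62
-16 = -16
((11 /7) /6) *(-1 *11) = -121 /42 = -2.88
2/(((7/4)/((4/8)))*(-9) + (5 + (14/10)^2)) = -100/1227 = -0.08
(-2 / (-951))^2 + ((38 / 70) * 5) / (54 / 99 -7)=-189017821 / 449487297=-0.42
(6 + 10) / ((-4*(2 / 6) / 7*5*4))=-21 / 5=-4.20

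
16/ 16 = 1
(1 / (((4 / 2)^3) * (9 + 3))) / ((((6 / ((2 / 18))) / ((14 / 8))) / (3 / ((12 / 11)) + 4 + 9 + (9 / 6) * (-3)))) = 35 / 9216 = 0.00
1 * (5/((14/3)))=15/14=1.07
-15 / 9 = -5 / 3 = -1.67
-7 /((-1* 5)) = 1.40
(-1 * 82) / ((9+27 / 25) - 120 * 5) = 1025 / 7374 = 0.14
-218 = -218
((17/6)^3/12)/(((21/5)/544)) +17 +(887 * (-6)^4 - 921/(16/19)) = 31263585785/27216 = 1148720.82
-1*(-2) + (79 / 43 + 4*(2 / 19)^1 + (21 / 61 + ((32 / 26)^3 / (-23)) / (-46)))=4.60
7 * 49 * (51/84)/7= 29.75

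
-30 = -30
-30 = -30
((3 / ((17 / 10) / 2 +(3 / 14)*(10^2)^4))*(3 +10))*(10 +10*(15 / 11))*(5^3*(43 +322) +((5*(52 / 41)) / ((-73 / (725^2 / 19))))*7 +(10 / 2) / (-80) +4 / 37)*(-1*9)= -774289610864221725 / 69434609754239411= -11.15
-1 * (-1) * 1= 1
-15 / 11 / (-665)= 3 / 1463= 0.00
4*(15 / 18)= 10 / 3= 3.33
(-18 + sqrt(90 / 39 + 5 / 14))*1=-18 + sqrt(88270) / 182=-16.37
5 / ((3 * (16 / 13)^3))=10985 / 12288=0.89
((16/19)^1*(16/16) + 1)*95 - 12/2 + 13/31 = 169.42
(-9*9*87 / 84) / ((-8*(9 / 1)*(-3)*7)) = -87 / 1568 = -0.06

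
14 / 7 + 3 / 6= 5 / 2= 2.50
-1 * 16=-16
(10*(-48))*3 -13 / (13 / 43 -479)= -29640401 / 20584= -1439.97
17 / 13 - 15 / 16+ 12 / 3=909 / 208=4.37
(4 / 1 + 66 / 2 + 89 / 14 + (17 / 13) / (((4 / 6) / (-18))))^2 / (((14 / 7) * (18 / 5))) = 10731125 / 1192464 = 9.00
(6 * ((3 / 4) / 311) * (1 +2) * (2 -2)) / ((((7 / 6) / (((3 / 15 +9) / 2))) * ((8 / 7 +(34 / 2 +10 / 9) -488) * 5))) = 0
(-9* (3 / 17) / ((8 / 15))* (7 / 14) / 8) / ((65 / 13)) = -81 / 2176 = -0.04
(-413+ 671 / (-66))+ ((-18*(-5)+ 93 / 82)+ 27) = -37519 / 123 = -305.03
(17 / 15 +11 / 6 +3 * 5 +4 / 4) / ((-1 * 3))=-569 / 90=-6.32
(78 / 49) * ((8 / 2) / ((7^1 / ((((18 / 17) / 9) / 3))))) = 208 / 5831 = 0.04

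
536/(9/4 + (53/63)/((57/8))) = 7699104/34015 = 226.34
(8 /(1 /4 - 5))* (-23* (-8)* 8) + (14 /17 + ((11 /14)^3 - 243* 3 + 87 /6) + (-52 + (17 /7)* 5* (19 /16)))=-5725450841 /1772624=-3229.93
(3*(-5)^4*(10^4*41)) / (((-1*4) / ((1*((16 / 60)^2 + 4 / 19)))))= -3085250000 / 57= -54127192.98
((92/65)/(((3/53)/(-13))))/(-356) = 1219/1335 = 0.91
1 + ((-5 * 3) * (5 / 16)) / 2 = -43 / 32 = -1.34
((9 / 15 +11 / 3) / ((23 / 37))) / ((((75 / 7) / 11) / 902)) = 164467072 / 25875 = 6356.22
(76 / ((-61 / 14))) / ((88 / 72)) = -9576 / 671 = -14.27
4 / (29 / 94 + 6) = 376 / 593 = 0.63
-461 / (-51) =461 / 51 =9.04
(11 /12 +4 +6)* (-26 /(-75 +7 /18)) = 5109 /1343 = 3.80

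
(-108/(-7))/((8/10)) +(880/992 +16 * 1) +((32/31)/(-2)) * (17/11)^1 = 35.38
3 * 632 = 1896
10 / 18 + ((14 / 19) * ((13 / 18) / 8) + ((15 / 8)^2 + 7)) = 121891 / 10944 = 11.14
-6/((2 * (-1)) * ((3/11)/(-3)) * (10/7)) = -23.10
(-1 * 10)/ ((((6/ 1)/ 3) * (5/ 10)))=-10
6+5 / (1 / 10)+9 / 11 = 625 / 11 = 56.82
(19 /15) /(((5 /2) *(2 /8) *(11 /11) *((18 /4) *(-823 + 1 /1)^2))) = 76 /114021675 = 0.00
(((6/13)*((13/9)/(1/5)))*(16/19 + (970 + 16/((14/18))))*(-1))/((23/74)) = -97574920/9177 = -10632.55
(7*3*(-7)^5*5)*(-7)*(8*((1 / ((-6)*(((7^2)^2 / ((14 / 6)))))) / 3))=-48020 / 9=-5335.56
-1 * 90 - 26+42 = -74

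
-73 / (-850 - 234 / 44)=1606 / 18817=0.09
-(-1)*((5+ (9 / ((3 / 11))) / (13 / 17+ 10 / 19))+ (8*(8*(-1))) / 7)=20840 / 973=21.42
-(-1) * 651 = 651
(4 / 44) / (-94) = -1 / 1034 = -0.00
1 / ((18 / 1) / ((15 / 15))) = 1 / 18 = 0.06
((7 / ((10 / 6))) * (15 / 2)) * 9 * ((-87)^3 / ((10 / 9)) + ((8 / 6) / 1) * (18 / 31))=-168016820.97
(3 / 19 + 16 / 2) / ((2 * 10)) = 31 / 76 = 0.41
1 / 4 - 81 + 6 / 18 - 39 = -1433 / 12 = -119.42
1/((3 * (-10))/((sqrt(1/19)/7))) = -sqrt(19)/3990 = -0.00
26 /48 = 0.54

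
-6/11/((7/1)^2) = -6/539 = -0.01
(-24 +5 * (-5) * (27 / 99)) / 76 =-339 / 836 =-0.41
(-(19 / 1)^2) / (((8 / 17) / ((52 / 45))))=-79781 / 90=-886.46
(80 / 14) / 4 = 10 / 7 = 1.43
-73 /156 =-0.47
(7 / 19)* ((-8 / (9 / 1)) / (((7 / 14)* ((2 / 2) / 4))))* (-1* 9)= 448 / 19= 23.58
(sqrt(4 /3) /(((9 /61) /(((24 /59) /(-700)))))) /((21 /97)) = -23668 * sqrt(3) /1951425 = -0.02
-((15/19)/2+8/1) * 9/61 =-2871/2318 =-1.24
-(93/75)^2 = -961/625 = -1.54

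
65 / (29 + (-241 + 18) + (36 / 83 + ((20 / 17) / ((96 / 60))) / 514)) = -94283020 / 280767341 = -0.34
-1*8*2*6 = -96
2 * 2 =4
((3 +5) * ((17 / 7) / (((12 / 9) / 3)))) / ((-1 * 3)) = -102 / 7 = -14.57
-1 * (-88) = 88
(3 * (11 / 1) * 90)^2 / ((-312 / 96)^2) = 141134400 / 169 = 835114.79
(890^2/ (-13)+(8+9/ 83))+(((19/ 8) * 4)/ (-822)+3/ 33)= -1188760155919/ 19512636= -60922.58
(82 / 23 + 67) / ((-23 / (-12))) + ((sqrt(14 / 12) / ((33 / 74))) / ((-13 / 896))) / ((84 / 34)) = 19476 / 529 - 40256 * sqrt(42) / 3861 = -30.75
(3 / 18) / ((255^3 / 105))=7 / 6632550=0.00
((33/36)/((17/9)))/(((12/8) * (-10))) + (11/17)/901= -9691/306340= -0.03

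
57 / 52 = 1.10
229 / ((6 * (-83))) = -229 / 498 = -0.46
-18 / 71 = -0.25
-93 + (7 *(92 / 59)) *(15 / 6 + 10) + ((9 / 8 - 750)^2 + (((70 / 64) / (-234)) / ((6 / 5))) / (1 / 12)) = 247782206237 / 441792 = 560857.16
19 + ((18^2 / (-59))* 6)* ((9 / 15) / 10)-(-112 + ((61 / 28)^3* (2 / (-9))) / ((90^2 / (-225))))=676446636241 / 5245430400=128.96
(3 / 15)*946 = 946 / 5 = 189.20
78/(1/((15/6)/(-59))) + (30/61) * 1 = -2.81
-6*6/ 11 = -36/ 11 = -3.27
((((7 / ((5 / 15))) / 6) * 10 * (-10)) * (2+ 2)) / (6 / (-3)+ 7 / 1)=-280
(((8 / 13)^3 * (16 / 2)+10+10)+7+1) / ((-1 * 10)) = -32806 / 10985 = -2.99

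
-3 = -3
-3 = -3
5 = 5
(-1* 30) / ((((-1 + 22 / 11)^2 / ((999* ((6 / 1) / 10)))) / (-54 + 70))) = -287712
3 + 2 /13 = 41 /13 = 3.15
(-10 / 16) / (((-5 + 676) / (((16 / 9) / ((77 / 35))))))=-50 / 66429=-0.00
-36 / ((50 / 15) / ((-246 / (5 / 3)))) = 39852 / 25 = 1594.08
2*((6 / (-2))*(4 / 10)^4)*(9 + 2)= -1056 / 625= -1.69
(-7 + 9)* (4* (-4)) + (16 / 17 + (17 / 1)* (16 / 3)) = 3040 / 51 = 59.61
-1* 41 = -41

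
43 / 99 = 0.43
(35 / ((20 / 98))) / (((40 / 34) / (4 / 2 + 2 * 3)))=5831 / 5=1166.20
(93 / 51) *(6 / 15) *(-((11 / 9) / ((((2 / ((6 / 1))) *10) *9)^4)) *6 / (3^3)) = -341 / 1394212500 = -0.00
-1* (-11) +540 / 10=65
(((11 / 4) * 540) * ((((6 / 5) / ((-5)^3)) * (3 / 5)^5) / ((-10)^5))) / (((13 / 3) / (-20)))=-649539 / 12695312500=-0.00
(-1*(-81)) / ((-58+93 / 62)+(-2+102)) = 54 / 29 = 1.86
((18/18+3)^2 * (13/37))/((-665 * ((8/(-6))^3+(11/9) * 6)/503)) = -1412424/1648535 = -0.86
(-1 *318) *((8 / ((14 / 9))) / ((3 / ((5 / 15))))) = -1272 / 7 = -181.71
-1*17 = -17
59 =59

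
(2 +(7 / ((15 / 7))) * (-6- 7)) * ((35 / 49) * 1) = -607 / 21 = -28.90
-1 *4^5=-1024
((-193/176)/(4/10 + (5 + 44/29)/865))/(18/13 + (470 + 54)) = -12587653/2457772768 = -0.01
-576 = -576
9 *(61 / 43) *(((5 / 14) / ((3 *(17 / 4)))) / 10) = 183 / 5117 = 0.04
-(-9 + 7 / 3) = 20 / 3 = 6.67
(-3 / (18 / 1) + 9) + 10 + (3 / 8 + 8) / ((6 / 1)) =971 / 48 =20.23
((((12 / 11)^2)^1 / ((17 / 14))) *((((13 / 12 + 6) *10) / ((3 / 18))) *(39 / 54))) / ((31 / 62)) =72800 / 121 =601.65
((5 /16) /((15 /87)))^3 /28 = 24389 /114688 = 0.21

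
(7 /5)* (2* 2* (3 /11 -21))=-6384 /55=-116.07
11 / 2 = 5.50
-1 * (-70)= 70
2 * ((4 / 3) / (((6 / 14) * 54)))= 28 / 243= 0.12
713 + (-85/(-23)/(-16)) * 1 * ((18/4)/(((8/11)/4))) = 1041121/1472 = 707.28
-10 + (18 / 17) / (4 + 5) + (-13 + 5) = -304 / 17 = -17.88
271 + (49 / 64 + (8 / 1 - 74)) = 13169 / 64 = 205.77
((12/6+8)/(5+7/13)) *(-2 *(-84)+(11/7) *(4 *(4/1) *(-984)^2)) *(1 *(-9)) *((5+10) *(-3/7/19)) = 124615407150/931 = 133851135.50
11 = 11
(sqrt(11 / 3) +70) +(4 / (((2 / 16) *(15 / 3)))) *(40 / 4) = sqrt(33) / 3 +134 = 135.91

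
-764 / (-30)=382 / 15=25.47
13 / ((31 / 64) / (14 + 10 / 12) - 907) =-37024 / 2583043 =-0.01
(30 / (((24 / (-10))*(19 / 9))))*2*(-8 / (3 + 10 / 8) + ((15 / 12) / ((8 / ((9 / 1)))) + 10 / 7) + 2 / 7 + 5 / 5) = -1917675 / 72352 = -26.50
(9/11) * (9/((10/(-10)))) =-81/11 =-7.36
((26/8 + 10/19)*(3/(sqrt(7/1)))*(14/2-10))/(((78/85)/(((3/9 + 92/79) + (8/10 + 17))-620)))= 62018363*sqrt(7)/19513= 8409.02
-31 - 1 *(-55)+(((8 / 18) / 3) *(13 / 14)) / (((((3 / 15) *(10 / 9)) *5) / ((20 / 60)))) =7573 / 315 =24.04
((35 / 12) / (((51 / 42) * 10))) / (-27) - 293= -1613893 / 5508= -293.01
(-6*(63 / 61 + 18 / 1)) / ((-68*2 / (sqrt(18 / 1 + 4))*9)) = 387*sqrt(22) / 4148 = 0.44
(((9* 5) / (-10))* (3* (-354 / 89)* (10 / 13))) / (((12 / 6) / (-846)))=-20215170 / 1157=-17472.06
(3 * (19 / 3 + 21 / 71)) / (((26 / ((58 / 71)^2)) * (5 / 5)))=2374984 / 4652843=0.51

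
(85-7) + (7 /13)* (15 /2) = 2133 /26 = 82.04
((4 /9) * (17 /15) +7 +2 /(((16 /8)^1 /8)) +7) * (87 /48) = 44051 /1080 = 40.79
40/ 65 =8/ 13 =0.62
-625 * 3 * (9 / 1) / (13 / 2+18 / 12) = -16875 / 8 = -2109.38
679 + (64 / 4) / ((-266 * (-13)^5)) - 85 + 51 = 31851370013 / 49381969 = 645.00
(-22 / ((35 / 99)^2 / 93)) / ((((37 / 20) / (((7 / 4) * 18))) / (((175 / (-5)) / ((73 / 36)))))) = 12994244208 / 2701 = 4810901.22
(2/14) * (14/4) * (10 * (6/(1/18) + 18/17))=9270/17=545.29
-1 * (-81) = 81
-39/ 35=-1.11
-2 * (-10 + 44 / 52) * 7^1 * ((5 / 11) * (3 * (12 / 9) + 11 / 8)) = 313.10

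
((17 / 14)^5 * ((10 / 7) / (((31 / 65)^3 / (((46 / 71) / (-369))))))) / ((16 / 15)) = -224208731459375 / 3917840500242816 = -0.06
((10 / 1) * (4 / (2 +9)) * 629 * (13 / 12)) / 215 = 16354 / 1419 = 11.53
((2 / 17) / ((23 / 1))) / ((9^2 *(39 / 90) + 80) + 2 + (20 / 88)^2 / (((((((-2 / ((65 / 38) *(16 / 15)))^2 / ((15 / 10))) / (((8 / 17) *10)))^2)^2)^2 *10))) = 1879253936452341862680963815505435060 / 2735432395062739232874033056783436700100333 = 0.00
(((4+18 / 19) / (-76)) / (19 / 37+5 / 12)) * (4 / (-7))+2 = 2129038 / 1043651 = 2.04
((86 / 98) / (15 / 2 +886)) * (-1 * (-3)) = 258 / 87563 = 0.00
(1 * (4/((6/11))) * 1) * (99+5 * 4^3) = 9218/3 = 3072.67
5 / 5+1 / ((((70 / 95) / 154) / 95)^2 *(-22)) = -35838273 / 2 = -17919136.50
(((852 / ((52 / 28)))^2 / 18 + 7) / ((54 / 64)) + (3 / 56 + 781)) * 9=1247607339 / 9464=131826.64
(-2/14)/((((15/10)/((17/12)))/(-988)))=133.30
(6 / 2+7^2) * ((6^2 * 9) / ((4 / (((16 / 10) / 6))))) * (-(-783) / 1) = 4397328 / 5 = 879465.60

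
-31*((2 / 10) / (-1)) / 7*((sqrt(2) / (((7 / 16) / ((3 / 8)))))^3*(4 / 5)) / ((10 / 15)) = 80352*sqrt(2) / 60025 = 1.89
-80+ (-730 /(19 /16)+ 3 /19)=-13197 /19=-694.58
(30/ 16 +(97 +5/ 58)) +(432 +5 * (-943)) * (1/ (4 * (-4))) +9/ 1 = 174301/ 464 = 375.65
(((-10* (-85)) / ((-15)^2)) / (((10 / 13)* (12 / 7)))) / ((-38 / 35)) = -10829 / 4104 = -2.64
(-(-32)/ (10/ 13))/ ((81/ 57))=3952/ 135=29.27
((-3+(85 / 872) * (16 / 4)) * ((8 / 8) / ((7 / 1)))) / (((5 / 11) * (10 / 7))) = -6259 / 10900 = -0.57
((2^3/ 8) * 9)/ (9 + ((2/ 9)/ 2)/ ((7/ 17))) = 567/ 584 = 0.97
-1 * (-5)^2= -25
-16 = -16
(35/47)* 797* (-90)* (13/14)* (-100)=4960053.19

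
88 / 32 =11 / 4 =2.75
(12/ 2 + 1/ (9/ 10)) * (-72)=-512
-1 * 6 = -6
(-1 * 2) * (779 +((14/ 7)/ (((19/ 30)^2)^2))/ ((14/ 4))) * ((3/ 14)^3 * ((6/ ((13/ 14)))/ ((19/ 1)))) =-57824313453/ 11040925441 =-5.24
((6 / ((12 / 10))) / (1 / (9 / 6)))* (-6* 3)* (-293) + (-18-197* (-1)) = 39734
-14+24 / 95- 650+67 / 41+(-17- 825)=-5858521 / 3895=-1504.11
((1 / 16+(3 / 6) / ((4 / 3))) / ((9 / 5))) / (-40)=-7 / 1152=-0.01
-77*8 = -616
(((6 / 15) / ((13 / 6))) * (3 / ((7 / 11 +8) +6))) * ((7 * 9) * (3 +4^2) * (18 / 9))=90.59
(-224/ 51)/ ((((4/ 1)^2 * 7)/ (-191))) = 382/ 51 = 7.49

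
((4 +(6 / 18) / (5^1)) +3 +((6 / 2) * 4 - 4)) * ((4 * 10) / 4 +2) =904 / 5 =180.80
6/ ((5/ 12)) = 72/ 5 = 14.40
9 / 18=0.50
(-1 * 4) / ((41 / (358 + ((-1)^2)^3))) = -1436 / 41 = -35.02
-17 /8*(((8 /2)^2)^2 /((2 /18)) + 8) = -4913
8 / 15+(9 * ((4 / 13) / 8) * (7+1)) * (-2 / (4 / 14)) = -3676 / 195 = -18.85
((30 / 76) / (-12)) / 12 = -5 / 1824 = -0.00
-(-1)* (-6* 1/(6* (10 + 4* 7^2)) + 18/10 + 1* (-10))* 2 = -8451/515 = -16.41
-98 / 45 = -2.18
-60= -60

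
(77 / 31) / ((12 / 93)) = 77 / 4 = 19.25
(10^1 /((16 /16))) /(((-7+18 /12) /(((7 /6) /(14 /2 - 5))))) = -35 /33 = -1.06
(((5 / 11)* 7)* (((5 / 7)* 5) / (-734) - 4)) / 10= -20577 / 16148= -1.27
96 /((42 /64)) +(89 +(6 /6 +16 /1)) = 1766 /7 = 252.29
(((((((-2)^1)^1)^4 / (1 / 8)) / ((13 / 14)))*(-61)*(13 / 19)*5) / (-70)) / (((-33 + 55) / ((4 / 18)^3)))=31232 / 152361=0.20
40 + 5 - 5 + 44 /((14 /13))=566 /7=80.86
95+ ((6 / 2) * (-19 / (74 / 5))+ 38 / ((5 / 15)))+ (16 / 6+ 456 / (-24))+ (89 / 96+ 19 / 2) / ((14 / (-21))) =1230233 / 7104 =173.17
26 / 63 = 0.41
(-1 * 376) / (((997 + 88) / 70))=-752 / 31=-24.26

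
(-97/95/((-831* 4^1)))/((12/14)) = 679/1894680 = 0.00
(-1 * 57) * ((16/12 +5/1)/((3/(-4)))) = 1444/3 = 481.33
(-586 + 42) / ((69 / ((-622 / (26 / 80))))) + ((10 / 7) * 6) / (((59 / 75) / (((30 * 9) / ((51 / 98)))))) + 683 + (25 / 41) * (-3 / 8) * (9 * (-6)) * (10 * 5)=1626162712141 / 73774662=22042.29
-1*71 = -71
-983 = -983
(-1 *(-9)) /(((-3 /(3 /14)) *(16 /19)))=-171 /224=-0.76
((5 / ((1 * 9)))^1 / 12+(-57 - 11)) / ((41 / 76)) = -3401 / 27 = -125.96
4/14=0.29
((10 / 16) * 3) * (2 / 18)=5 / 24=0.21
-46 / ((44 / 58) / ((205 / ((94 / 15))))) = -2051025 / 1034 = -1983.58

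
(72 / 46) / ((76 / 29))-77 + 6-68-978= -487868 / 437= -1116.40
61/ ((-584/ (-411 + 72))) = 20679/ 584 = 35.41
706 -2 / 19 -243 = 8795 / 19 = 462.89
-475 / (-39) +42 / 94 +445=838829 / 1833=457.63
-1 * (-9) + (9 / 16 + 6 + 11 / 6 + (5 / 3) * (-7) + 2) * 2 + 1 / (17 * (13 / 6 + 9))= 176689 / 27336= 6.46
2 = 2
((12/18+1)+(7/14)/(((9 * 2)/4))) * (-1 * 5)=-80/9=-8.89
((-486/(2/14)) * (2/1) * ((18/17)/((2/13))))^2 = 633724260624/289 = 2192817510.81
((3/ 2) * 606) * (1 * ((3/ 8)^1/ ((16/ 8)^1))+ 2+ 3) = 75447/ 16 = 4715.44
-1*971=-971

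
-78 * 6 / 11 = -468 / 11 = -42.55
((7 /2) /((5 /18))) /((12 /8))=42 /5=8.40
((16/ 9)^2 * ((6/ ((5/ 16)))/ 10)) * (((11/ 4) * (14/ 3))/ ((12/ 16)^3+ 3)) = 10092544/ 443475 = 22.76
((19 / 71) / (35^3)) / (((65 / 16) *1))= 304 / 197868125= 0.00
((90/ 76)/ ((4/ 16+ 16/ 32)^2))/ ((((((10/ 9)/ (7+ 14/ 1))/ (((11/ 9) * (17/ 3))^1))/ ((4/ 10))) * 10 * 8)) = 1309/ 950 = 1.38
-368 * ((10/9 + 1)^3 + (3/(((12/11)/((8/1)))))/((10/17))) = -62787424/3645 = -17225.63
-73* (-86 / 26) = 3139 / 13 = 241.46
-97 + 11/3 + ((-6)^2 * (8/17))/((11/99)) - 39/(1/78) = -152126/51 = -2982.86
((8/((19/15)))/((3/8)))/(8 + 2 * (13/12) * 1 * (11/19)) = 384/211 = 1.82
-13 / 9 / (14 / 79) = -1027 / 126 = -8.15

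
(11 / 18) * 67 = 737 / 18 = 40.94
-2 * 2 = -4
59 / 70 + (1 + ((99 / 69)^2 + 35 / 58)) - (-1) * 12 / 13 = 5.43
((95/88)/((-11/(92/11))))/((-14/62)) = 3.64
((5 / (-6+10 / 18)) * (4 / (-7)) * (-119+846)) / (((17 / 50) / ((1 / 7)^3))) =6543000 / 2000033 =3.27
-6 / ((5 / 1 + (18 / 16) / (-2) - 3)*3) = -32 / 23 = -1.39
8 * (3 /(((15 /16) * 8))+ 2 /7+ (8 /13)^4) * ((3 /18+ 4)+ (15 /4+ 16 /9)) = 578519152 /8996715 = 64.30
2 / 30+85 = 1276 / 15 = 85.07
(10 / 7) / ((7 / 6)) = 60 / 49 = 1.22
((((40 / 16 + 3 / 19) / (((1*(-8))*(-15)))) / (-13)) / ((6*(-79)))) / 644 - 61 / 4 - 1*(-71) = 55.75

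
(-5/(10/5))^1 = -5/2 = -2.50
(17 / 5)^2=289 / 25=11.56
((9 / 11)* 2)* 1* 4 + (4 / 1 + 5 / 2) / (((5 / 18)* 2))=2007 / 110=18.25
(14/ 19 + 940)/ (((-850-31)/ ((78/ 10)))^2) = 27186354/ 368676475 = 0.07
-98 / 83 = -1.18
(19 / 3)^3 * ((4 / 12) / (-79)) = -6859 / 6399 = -1.07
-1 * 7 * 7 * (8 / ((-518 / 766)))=21448 / 37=579.68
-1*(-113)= 113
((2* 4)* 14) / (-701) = -112 / 701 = -0.16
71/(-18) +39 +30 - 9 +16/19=19459/342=56.90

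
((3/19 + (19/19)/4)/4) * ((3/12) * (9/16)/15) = 93/97280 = 0.00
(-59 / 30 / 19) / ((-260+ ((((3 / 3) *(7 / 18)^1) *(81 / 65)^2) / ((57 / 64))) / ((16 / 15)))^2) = -160084405 / 104038073045016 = -0.00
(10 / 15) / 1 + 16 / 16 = 5 / 3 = 1.67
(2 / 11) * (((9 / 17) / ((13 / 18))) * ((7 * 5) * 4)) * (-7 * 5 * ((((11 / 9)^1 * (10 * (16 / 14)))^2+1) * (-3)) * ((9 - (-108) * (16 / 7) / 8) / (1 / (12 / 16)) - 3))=175833557100 / 17017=10332817.60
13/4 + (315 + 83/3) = 4151/12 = 345.92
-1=-1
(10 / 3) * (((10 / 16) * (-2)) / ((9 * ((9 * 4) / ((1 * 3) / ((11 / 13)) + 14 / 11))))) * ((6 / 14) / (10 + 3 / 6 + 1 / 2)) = -1325 / 548856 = -0.00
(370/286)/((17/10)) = 1850/2431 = 0.76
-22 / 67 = -0.33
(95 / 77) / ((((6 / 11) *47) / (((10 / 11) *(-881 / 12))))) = -3.21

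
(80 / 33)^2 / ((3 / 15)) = 32000 / 1089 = 29.38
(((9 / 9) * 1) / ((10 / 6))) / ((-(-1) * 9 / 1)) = 1 / 15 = 0.07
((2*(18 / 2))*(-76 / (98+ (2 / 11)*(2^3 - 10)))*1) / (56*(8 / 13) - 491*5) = 10868 / 1877531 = 0.01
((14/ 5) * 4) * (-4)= -224/ 5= -44.80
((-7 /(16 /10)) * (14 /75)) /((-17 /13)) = 637 /1020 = 0.62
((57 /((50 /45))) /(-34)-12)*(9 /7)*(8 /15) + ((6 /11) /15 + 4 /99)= -2705632 /294525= -9.19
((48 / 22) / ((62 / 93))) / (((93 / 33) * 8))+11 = 691 / 62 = 11.15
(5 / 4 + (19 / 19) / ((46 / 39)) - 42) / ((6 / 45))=-55065 / 184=-299.27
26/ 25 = 1.04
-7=-7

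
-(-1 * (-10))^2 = -100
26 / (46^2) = 13 / 1058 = 0.01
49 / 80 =0.61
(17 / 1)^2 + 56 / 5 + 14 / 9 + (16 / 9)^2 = 123491 / 405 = 304.92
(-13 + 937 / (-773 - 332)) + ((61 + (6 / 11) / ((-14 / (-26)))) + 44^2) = 168822681 / 85085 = 1984.17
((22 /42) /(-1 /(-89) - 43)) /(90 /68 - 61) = 16643 /81511017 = 0.00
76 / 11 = 6.91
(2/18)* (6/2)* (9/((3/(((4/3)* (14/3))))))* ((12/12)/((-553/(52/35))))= -416/24885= -0.02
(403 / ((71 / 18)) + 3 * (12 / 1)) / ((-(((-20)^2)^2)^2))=-981 / 181760000000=-0.00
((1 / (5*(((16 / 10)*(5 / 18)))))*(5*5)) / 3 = 15 / 4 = 3.75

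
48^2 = 2304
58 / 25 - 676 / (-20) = 903 / 25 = 36.12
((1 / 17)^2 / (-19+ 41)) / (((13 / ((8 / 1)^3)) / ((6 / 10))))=768 / 206635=0.00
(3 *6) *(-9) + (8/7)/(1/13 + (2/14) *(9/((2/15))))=-286370/1769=-161.88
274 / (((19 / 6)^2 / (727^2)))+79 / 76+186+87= 20854035937 / 1444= 14441853.14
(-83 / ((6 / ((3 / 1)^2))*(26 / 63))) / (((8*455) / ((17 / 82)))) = -38097 / 2217280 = -0.02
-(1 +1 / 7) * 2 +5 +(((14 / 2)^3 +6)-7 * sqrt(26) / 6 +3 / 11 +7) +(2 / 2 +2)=27873 / 77-7 * sqrt(26) / 6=356.04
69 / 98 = 0.70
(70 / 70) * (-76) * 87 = -6612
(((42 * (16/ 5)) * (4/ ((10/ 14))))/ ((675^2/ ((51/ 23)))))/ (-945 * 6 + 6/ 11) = -293216/ 453844265625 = -0.00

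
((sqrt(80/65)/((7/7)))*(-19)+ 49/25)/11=49/275 - 76*sqrt(13)/143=-1.74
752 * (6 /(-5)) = -4512 /5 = -902.40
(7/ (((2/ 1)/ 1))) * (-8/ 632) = -7/ 158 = -0.04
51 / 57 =17 / 19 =0.89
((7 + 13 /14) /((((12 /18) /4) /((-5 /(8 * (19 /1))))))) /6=-0.26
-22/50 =-11/25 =-0.44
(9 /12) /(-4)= -3 /16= -0.19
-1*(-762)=762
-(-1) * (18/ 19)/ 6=3/ 19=0.16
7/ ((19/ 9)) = 63/ 19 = 3.32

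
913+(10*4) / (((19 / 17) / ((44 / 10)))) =20339 / 19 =1070.47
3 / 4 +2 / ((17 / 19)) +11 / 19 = 3.56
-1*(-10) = 10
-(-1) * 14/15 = 14/15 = 0.93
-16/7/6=-8/21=-0.38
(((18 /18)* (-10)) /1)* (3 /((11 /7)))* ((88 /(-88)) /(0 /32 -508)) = -0.04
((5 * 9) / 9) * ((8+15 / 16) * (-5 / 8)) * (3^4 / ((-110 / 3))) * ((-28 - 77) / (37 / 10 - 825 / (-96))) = -1184625 / 2248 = -526.97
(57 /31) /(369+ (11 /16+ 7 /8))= 912 /183799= 0.00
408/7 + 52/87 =35860/609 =58.88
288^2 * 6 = 497664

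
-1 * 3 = -3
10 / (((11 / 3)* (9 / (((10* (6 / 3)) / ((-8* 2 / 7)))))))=-175 / 66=-2.65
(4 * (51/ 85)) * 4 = 48/ 5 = 9.60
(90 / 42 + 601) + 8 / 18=38026 / 63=603.59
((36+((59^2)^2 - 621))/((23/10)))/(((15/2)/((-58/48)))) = -175693252/207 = -848759.67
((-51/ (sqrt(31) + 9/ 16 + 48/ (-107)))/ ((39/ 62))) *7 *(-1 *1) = -189467040/ 90821239 + 21624504832 *sqrt(31)/ 1180676107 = 99.89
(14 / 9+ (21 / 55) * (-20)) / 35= -86 / 495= -0.17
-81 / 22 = -3.68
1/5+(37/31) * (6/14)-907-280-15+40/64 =-1200.66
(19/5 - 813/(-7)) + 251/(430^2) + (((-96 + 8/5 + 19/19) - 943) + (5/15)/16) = -916.43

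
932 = 932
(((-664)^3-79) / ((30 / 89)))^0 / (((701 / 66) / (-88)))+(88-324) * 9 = -1494732 / 701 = -2132.29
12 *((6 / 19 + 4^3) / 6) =2444 / 19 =128.63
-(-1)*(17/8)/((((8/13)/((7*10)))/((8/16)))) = 7735/64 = 120.86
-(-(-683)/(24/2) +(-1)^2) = -695/12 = -57.92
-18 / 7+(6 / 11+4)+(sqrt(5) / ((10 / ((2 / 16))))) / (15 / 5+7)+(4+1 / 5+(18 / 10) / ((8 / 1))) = sqrt(5) / 800+19709 / 3080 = 6.40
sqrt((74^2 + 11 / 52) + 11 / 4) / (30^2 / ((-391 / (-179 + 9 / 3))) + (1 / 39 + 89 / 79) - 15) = 92667 * sqrt(3703778) / 942696770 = 0.19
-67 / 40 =-1.68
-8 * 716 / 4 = -1432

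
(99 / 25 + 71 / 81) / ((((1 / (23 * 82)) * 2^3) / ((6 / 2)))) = 3420.65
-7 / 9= -0.78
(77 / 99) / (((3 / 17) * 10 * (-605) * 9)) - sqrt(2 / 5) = -sqrt(10) / 5 - 119 / 1470150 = -0.63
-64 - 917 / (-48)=-2155 / 48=-44.90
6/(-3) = -2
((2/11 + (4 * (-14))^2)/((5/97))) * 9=30116754/55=547577.35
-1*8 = -8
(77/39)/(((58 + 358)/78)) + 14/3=5.04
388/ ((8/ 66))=3201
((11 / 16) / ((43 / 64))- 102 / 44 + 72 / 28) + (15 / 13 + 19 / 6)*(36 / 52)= 2387989 / 559559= 4.27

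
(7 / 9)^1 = 7 / 9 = 0.78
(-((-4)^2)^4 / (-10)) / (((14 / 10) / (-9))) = -294912 / 7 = -42130.29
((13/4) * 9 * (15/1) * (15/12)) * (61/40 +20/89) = 10931895/11392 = 959.61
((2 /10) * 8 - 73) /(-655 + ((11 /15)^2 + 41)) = 16065 /138029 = 0.12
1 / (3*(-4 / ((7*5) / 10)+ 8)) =7 / 144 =0.05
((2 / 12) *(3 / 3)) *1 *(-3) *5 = -5 / 2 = -2.50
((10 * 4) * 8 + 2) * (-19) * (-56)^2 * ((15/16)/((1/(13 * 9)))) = -2104469640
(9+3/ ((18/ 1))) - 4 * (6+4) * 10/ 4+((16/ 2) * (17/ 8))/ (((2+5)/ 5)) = -3305/ 42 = -78.69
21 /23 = 0.91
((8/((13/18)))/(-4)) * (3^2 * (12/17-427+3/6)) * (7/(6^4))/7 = 14477/1768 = 8.19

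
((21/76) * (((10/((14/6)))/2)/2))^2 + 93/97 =2345097/2241088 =1.05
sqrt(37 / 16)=sqrt(37) / 4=1.52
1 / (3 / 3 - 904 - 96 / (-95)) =-95 / 85689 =-0.00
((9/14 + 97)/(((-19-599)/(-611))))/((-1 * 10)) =-835237/86520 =-9.65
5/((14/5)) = 1.79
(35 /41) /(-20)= -7 /164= -0.04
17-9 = 8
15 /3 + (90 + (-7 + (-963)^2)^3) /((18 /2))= 797531578774802063 /9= 88614619863866895.89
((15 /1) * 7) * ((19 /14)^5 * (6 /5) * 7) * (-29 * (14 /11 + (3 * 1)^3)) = -3329370.39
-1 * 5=-5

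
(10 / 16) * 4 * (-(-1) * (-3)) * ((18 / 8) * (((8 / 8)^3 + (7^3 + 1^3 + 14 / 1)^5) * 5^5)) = -2480840958136921875 / 8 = -310105119767115234.38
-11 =-11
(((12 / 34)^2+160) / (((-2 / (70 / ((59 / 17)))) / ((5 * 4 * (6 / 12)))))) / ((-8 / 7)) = 14172025 / 1003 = 14129.64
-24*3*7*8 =-4032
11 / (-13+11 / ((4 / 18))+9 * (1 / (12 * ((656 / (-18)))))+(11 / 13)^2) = 221728 / 749751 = 0.30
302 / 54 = 151 / 27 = 5.59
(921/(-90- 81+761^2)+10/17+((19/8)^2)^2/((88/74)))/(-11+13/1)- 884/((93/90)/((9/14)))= -206421625120161097/384912786227200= -536.28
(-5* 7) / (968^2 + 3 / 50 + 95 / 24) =-0.00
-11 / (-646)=11 / 646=0.02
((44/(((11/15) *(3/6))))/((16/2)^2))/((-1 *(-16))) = 0.12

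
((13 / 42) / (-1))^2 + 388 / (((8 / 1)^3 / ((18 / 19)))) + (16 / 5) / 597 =437047187 / 533574720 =0.82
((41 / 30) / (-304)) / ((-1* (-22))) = -41 / 200640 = -0.00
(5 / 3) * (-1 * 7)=-35 / 3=-11.67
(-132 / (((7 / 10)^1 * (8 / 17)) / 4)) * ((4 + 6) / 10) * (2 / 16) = -2805 / 14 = -200.36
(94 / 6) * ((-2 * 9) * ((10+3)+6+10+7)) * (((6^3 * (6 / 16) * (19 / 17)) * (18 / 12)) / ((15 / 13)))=-101555532 / 85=-1194770.96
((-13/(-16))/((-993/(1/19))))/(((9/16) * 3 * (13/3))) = -1/169803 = -0.00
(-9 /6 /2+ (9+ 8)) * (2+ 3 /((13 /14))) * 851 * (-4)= -289340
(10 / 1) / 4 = 5 / 2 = 2.50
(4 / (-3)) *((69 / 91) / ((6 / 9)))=-138 / 91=-1.52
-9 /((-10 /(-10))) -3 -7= -19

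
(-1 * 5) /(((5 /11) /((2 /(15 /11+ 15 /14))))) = -3388 /375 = -9.03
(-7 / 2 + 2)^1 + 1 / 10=-7 / 5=-1.40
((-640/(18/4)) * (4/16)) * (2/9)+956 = 76796/81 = 948.10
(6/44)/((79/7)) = 21/1738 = 0.01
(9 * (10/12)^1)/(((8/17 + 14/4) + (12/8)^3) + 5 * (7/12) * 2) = 3060/5377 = 0.57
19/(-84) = -19/84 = -0.23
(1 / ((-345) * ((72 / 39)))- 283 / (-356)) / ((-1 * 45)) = -584653 / 33161400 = -0.02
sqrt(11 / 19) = sqrt(209) / 19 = 0.76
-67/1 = -67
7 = 7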